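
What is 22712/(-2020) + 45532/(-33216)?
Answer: -52898527/4193520 ≈ -12.614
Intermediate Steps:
22712/(-2020) + 45532/(-33216) = 22712*(-1/2020) + 45532*(-1/33216) = -5678/505 - 11383/8304 = -52898527/4193520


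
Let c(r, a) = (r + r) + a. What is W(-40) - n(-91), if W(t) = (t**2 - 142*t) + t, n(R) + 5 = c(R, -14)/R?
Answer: 94157/13 ≈ 7242.8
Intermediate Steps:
c(r, a) = a + 2*r (c(r, a) = 2*r + a = a + 2*r)
n(R) = -5 + (-14 + 2*R)/R
W(t) = t**2 - 141*t
W(-40) - n(-91) = -40*(-141 - 40) - (-3 - 14/(-91)) = -40*(-181) - (-3 - 14*(-1/91)) = 7240 - (-3 + 2/13) = 7240 - 1*(-37/13) = 7240 + 37/13 = 94157/13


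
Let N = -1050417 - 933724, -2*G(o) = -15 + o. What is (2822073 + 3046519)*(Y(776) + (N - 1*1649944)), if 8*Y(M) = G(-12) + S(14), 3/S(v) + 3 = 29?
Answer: -277250378215562/13 ≈ -2.1327e+13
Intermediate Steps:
S(v) = 3/26 (S(v) = 3/(-3 + 29) = 3/26)
G(o) = 15/2 - o/2 (G(o) = -(-15 + o)/2 = 15/2 - o/2)
Y(M) = 177/104 (Y(M) = ((15/2 - 1/2*(-12)) + 3/26)/8 = ((15/2 + 6) + 3/26)/8 = (27/2 + 3/26)/8 = (1/8)*(177/13) = 177/104)
N = -1984141
(2822073 + 3046519)*(Y(776) + (N - 1*1649944)) = (2822073 + 3046519)*(177/104 + (-1984141 - 1*1649944)) = 5868592*(177/104 + (-1984141 - 1649944)) = 5868592*(177/104 - 3634085) = 5868592*(-377944663/104) = -277250378215562/13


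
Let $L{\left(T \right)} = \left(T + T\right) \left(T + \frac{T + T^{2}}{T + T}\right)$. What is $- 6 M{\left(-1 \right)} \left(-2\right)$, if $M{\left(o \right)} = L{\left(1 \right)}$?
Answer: $48$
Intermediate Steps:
$L{\left(T \right)} = 2 T \left(T + \frac{T + T^{2}}{2 T}\right)$
$M{\left(o \right)} = 4$ ($M{\left(o \right)} = 1 \left(1 + 3 \cdot 1\right) = 1 \left(1 + 3\right) = 1 \cdot 4 = 4$)
$- 6 M{\left(-1 \right)} \left(-2\right) = - 6 \cdot 4 \left(-2\right) = \left(-6\right) \left(-8\right) = 48$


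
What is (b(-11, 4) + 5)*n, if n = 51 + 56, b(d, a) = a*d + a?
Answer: -3745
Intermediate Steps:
b(d, a) = a + a*d
n = 107
(b(-11, 4) + 5)*n = (4*(1 - 11) + 5)*107 = (4*(-10) + 5)*107 = (-40 + 5)*107 = -35*107 = -3745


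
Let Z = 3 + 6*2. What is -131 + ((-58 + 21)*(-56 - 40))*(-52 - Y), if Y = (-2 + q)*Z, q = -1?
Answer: -24995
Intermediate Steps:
Z = 15 (Z = 3 + 12 = 15)
Y = -45 (Y = (-2 - 1)*15 = -3*15 = -45)
-131 + ((-58 + 21)*(-56 - 40))*(-52 - Y) = -131 + ((-58 + 21)*(-56 - 40))*(-52 - 1*(-45)) = -131 + (-37*(-96))*(-52 + 45) = -131 + 3552*(-7) = -131 - 24864 = -24995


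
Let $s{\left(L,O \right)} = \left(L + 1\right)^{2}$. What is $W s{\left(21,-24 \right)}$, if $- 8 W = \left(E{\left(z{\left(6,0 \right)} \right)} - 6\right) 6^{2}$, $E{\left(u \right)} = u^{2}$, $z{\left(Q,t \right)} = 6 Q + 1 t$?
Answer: $-2809620$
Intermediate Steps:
$s{\left(L,O \right)} = \left(1 + L\right)^{2}$
$z{\left(Q,t \right)} = t + 6 Q$ ($z{\left(Q,t \right)} = 6 Q + t = t + 6 Q$)
$W = -5805$ ($W = - \frac{\left(\left(0 + 6 \cdot 6\right)^{2} - 6\right) 6^{2}}{8} = - \frac{\left(\left(0 + 36\right)^{2} - 6\right) 36}{8} = - \frac{\left(36^{2} - 6\right) 36}{8} = - \frac{\left(1296 - 6\right) 36}{8} = - \frac{1290 \cdot 36}{8} = \left(- \frac{1}{8}\right) 46440 = -5805$)
$W s{\left(21,-24 \right)} = - 5805 \left(1 + 21\right)^{2} = - 5805 \cdot 22^{2} = \left(-5805\right) 484 = -2809620$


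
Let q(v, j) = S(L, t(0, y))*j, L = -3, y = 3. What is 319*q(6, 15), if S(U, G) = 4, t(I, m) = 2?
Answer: 19140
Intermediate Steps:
q(v, j) = 4*j
319*q(6, 15) = 319*(4*15) = 319*60 = 19140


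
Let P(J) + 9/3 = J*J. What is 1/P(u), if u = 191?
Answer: 1/36478 ≈ 2.7414e-5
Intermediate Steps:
P(J) = -3 + J² (P(J) = -3 + J*J = -3 + J²)
1/P(u) = 1/(-3 + 191²) = 1/(-3 + 36481) = 1/36478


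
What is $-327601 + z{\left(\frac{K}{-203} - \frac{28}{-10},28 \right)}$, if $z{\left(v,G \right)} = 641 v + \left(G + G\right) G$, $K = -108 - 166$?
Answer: $- \frac{328223603}{1015} \approx -3.2337 \cdot 10^{5}$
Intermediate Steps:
$K = -274$
$z{\left(v,G \right)} = 2 G^{2} + 641 v$ ($z{\left(v,G \right)} = 641 v + 2 G G = 641 v + 2 G^{2} = 2 G^{2} + 641 v$)
$-327601 + z{\left(\frac{K}{-203} - \frac{28}{-10},28 \right)} = -327601 + \left(2 \cdot 28^{2} + 641 \left(- \frac{274}{-203} - \frac{28}{-10}\right)\right) = -327601 + \left(2 \cdot 784 + 641 \left(\left(-274\right) \left(- \frac{1}{203}\right) - - \frac{14}{5}\right)\right) = -327601 + \left(1568 + 641 \left(\frac{274}{203} + \frac{14}{5}\right)\right) = -327601 + \left(1568 + 641 \cdot \frac{4212}{1015}\right) = -327601 + \left(1568 + \frac{2699892}{1015}\right) = -327601 + \frac{4291412}{1015} = - \frac{328223603}{1015}$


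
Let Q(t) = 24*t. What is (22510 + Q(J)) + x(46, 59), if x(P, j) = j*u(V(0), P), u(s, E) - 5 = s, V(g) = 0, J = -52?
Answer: 21557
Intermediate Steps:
u(s, E) = 5 + s
x(P, j) = 5*j (x(P, j) = j*(5 + 0) = j*5 = 5*j)
(22510 + Q(J)) + x(46, 59) = (22510 + 24*(-52)) + 5*59 = (22510 - 1248) + 295 = 21262 + 295 = 21557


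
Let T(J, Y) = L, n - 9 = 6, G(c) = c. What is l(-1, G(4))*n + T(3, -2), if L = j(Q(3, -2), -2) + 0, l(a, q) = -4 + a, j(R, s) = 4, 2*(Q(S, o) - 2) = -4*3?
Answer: -71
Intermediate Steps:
Q(S, o) = -4 (Q(S, o) = 2 + (-4*3)/2 = 2 + (1/2)*(-12) = 2 - 6 = -4)
n = 15 (n = 9 + 6 = 15)
L = 4 (L = 4 + 0 = 4)
T(J, Y) = 4
l(-1, G(4))*n + T(3, -2) = (-4 - 1)*15 + 4 = -5*15 + 4 = -75 + 4 = -71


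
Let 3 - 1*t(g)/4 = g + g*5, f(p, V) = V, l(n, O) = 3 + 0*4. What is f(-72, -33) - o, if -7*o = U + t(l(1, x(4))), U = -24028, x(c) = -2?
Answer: -24319/7 ≈ -3474.1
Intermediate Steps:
l(n, O) = 3 (l(n, O) = 3 + 0 = 3)
t(g) = 12 - 24*g (t(g) = 12 - 4*(g + g*5) = 12 - 4*(g + 5*g) = 12 - 24*g)
o = 24088/7 (o = -(-24028 + (12 - 24*3))/7 = -(-24028 + (12 - 72))/7 = -(-24028 - 60)/7 = -⅐*(-24088) = 24088/7 ≈ 3441.1)
f(-72, -33) - o = -33 - 1*24088/7 = -33 - 24088/7 = -24319/7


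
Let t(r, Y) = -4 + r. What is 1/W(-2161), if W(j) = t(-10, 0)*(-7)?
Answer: 1/98 ≈ 0.010204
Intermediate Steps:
W(j) = 98 (W(j) = (-4 - 10)*(-7) = -14*(-7) = 98)
1/W(-2161) = 1/98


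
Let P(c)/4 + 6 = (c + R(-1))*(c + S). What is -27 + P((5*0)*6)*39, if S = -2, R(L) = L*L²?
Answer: -651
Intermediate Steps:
R(L) = L³
P(c) = -24 + 4*(-1 + c)*(-2 + c) (P(c) = -24 + 4*((c + (-1)³)*(c - 2)) = -24 + 4*((c - 1)*(-2 + c)) = -24 + 4*((-1 + c)*(-2 + c)) = -24 + 4*(-1 + c)*(-2 + c))
-27 + P((5*0)*6)*39 = -27 + (-16 - 12*5*0*6 + 4*((5*0)*6)²)*39 = -27 + (-16 - 0*6 + 4*(0*6)²)*39 = -27 + (-16 - 12*0 + 4*0²)*39 = -27 + (-16 + 0 + 4*0)*39 = -27 + (-16 + 0 + 0)*39 = -27 - 16*39 = -27 - 624 = -651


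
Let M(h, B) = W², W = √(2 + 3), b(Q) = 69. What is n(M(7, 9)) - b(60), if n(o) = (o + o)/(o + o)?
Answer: -68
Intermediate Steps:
W = √5 ≈ 2.2361
M(h, B) = 5 (M(h, B) = (√5)² = 5)
n(o) = 1 (n(o) = (2*o)/((2*o)) = (2*o)*(1/(2*o)) = 1)
n(M(7, 9)) - b(60) = 1 - 1*69 = 1 - 69 = -68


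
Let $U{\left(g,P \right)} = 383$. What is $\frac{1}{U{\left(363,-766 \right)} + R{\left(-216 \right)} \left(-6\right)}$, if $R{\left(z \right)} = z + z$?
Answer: $\frac{1}{2975} \approx 0.00033613$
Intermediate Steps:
$R{\left(z \right)} = 2 z$
$\frac{1}{U{\left(363,-766 \right)} + R{\left(-216 \right)} \left(-6\right)} = \frac{1}{383 + 2 \left(-216\right) \left(-6\right)} = \frac{1}{383 - -2592} = \frac{1}{383 + 2592} = \frac{1}{2975}$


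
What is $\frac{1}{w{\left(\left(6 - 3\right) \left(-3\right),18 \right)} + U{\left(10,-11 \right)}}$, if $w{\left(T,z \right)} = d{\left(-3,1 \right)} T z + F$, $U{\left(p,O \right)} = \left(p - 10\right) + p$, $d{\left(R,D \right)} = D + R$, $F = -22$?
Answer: $\frac{1}{312} \approx 0.0032051$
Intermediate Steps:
$U{\left(p,O \right)} = -10 + 2 p$ ($U{\left(p,O \right)} = \left(-10 + p\right) + p = -10 + 2 p$)
$w{\left(T,z \right)} = -22 - 2 T z$ ($w{\left(T,z \right)} = \left(1 - 3\right) T z - 22 = - 2 T z - 22 = -22 - 2 T z$)
$\frac{1}{w{\left(\left(6 - 3\right) \left(-3\right),18 \right)} + U{\left(10,-11 \right)}} = \frac{1}{\left(-22 - 2 \left(6 - 3\right) \left(-3\right) 18\right) + \left(-10 + 2 \cdot 10\right)} = \frac{1}{\left(-22 - 2 \cdot 3 \left(-3\right) 18\right) + \left(-10 + 20\right)} = \frac{1}{\left(-22 - \left(-18\right) 18\right) + 10} = \frac{1}{\left(-22 + 324\right) + 10} = \frac{1}{302 + 10} = \frac{1}{312}$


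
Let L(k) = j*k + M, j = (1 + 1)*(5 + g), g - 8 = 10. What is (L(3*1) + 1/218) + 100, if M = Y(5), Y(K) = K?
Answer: 52975/218 ≈ 243.00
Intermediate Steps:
g = 18 (g = 8 + 10 = 18)
j = 46 (j = (1 + 1)*(5 + 18) = 2*23 = 46)
M = 5
L(k) = 5 + 46*k (L(k) = 46*k + 5 = 5 + 46*k)
(L(3*1) + 1/218) + 100 = ((5 + 46*(3*1)) + 1/218) + 100 = ((5 + 46*3) + 1/218) + 100 = ((5 + 138) + 1/218) + 100 = (143 + 1/218) + 100 = 31175/218 + 100 = 52975/218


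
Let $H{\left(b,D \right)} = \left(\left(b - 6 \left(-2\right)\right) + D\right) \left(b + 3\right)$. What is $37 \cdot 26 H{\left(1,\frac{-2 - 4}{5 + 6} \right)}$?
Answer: $\frac{527176}{11} \approx 47925.0$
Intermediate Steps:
$H{\left(b,D \right)} = \left(3 + b\right) \left(12 + D + b\right)$ ($H{\left(b,D \right)} = \left(\left(b - -12\right) + D\right) \left(3 + b\right) = \left(\left(b + 12\right) + D\right) \left(3 + b\right) = \left(\left(12 + b\right) + D\right) \left(3 + b\right) = \left(12 + D + b\right) \left(3 + b\right) = \left(3 + b\right) \left(12 + D + b\right)$)
$37 \cdot 26 H{\left(1,\frac{-2 - 4}{5 + 6} \right)} = 37 \cdot 26 \left(36 + 1^{2} + 3 \frac{-2 - 4}{5 + 6} + 15 \cdot 1 + \frac{-2 - 4}{5 + 6} \cdot 1\right) = 962 \left(36 + 1 + 3 \left(- \frac{6}{11}\right) + 15 + - \frac{6}{11} \cdot 1\right) = 962 \left(36 + 1 + 3 \left(\left(-6\right) \frac{1}{11}\right) + 15 + \left(-6\right) \frac{1}{11} \cdot 1\right) = 962 \left(36 + 1 + 3 \left(- \frac{6}{11}\right) + 15 - \frac{6}{11}\right) = 962 \left(36 + 1 - \frac{18}{11} + 15 - \frac{6}{11}\right) = 962 \cdot \frac{548}{11} = \frac{527176}{11}$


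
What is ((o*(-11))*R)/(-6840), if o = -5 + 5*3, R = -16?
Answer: -44/171 ≈ -0.25731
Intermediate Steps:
o = 10 (o = -5 + 15 = 10)
((o*(-11))*R)/(-6840) = ((10*(-11))*(-16))/(-6840) = -110*(-16)*(-1/6840) = 1760*(-1/6840) = -44/171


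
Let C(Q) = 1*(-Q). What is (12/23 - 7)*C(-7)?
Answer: -1043/23 ≈ -45.348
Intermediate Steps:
C(Q) = -Q
(12/23 - 7)*C(-7) = (12/23 - 7)*(-1*(-7)) = (12*(1/23) - 7)*7 = (12/23 - 7)*7 = -149/23*7 = -1043/23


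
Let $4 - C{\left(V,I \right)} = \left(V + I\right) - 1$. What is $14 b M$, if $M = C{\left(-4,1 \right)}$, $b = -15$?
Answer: $-1680$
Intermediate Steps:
$C{\left(V,I \right)} = 5 - I - V$ ($C{\left(V,I \right)} = 4 - \left(\left(V + I\right) - 1\right) = 4 - \left(\left(I + V\right) - 1\right) = 4 - \left(-1 + I + V\right) = 5 - I - V$)
$M = 8$ ($M = 5 - 1 - -4 = 5 - 1 + 4 = 8$)
$14 b M = 14 \left(-15\right) 8 = \left(-210\right) 8 = -1680$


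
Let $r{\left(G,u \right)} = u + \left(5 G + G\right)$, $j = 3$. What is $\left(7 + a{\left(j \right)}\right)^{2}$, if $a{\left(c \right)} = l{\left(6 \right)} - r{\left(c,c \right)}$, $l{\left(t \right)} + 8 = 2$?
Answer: $400$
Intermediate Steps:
$l{\left(t \right)} = -6$ ($l{\left(t \right)} = -8 + 2 = -6$)
$r{\left(G,u \right)} = u + 6 G$
$a{\left(c \right)} = -6 - 7 c$ ($a{\left(c \right)} = -6 - \left(c + 6 c\right) = -6 - 7 c$)
$\left(7 + a{\left(j \right)}\right)^{2} = \left(7 - 27\right)^{2} = \left(-20\right)^{2} = 400$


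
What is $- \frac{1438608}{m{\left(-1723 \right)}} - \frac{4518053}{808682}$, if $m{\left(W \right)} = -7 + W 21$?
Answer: $\frac{1519556317}{44477510} \approx 34.165$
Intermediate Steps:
$m{\left(W \right)} = -7 + 21 W$
$- \frac{1438608}{m{\left(-1723 \right)}} - \frac{4518053}{808682} = - \frac{1438608}{-7 + 21 \left(-1723\right)} - \frac{4518053}{808682} = - \frac{1438608}{-7 - 36183} - \frac{4518053}{808682} = - \frac{1438608}{-36190} - \frac{4518053}{808682} = \left(-1438608\right) \left(- \frac{1}{36190}\right) - \frac{4518053}{808682} = \frac{719304}{18095} - \frac{4518053}{808682} = \frac{1519556317}{44477510}$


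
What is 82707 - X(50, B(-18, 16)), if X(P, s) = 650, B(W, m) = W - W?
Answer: 82057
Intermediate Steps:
B(W, m) = 0
82707 - X(50, B(-18, 16)) = 82707 - 1*650 = 82707 - 650 = 82057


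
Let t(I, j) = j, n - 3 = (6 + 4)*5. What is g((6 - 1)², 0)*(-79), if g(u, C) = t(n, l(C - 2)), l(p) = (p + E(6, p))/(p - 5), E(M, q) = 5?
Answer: 237/7 ≈ 33.857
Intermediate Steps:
n = 53 (n = 3 + (6 + 4)*5 = 3 + 10*5 = 3 + 50 = 53)
l(p) = (5 + p)/(-5 + p) (l(p) = (p + 5)/(p - 5) = (5 + p)/(-5 + p))
g(u, C) = (3 + C)/(-7 + C) (g(u, C) = (5 + (C - 2))/(-5 + (C - 2)) = (5 + (-2 + C))/(-5 + (-2 + C)) = (3 + C)/(-7 + C))
g((6 - 1)², 0)*(-79) = ((3 + 0)/(-7 + 0))*(-79) = (3/(-7))*(-79) = -⅐*3*(-79) = -3/7*(-79) = 237/7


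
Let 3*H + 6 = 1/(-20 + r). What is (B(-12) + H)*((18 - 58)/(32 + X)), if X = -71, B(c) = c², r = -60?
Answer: 34079/234 ≈ 145.64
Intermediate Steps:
H = -481/240 (H = -2 + 1/(3*(-20 - 60)) = -2 + (⅓)/(-80) = -2 + (⅓)*(-1/80) = -2 - 1/240 = -481/240 ≈ -2.0042)
(B(-12) + H)*((18 - 58)/(32 + X)) = ((-12)² - 481/240)*((18 - 58)/(32 - 71)) = (144 - 481/240)*(-40/(-39)) = 34079*(-40*(-1/39))/240 = (34079/240)*(40/39) = 34079/234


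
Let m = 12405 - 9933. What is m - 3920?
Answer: -1448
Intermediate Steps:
m = 2472
m - 3920 = 2472 - 3920 = -1448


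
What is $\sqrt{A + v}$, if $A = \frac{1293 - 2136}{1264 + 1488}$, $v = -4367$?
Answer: $\frac{i \sqrt{516809561}}{344} \approx 66.086 i$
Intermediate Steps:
$A = - \frac{843}{2752} \approx -0.30632$
$\sqrt{A + v} = \sqrt{- \frac{843}{2752} - 4367} = \sqrt{- \frac{12018827}{2752}} = \frac{i \sqrt{516809561}}{344}$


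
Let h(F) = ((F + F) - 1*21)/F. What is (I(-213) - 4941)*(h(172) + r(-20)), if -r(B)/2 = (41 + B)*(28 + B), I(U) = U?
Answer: 148097613/86 ≈ 1.7221e+6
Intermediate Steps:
r(B) = -2*(28 + B)*(41 + B) (r(B) = -2*(41 + B)*(28 + B) = -2*(28 + B)*(41 + B))
h(F) = (-21 + 2*F)/F (h(F) = (2*F - 21)/F = (-21 + 2*F)/F)
(I(-213) - 4941)*(h(172) + r(-20)) = (-213 - 4941)*((2 - 21/172) + (-2296 - 138*(-20) - 2*(-20)**2)) = -5154*((2 - 21*1/172) + (-2296 + 2760 - 2*400)) = -5154*((2 - 21/172) + (-2296 + 2760 - 800)) = -5154*(323/172 - 336) = -5154*(-57469/172) = 148097613/86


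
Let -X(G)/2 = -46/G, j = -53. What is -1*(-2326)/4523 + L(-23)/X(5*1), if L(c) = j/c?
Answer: 6120411/9570668 ≈ 0.63950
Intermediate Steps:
X(G) = 92/G (X(G) = -(-92)/G = 92/G)
L(c) = -53/c
-1*(-2326)/4523 + L(-23)/X(5*1) = -1*(-2326)/4523 + (-53/(-23))/((92/((5*1)))) = 2326*(1/4523) + (-53*(-1/23))/((92/5)) = 2326/4523 + 53/(23*((92*(⅕)))) = 2326/4523 + 53/(23*(92/5)) = 2326/4523 + (53/23)*(5/92) = 2326/4523 + 265/2116 = 6120411/9570668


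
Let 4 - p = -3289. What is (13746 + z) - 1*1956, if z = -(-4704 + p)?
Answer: 13201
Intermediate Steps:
p = 3293 (p = 4 - 1*(-3289) = 4 + 3289 = 3293)
z = 1411 (z = -(-4704 + 3293) = -1*(-1411) = 1411)
(13746 + z) - 1*1956 = (13746 + 1411) - 1*1956 = 15157 - 1956 = 13201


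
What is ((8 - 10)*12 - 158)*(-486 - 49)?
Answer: 97370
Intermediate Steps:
((8 - 10)*12 - 158)*(-486 - 49) = (-2*12 - 158)*(-535) = (-24 - 158)*(-535) = -182*(-535) = 97370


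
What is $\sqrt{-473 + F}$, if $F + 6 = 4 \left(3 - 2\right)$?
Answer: $5 i \sqrt{19} \approx 21.794 i$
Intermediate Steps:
$F = -2$ ($F = -6 + 4 \left(3 - 2\right) = -6 + 4 \cdot 1 = -6 + 4 = -2$)
$\sqrt{-473 + F} = \sqrt{-473 - 2} = \sqrt{-475} = 5 i \sqrt{19}$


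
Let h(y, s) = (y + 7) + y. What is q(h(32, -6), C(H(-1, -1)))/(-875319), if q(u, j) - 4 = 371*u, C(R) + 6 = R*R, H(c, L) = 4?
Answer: -26345/875319 ≈ -0.030098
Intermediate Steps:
h(y, s) = 7 + 2*y (h(y, s) = (7 + y) + y = 7 + 2*y)
C(R) = -6 + R² (C(R) = -6 + R*R = -6 + R²)
q(u, j) = 4 + 371*u
q(h(32, -6), C(H(-1, -1)))/(-875319) = (4 + 371*(7 + 2*32))/(-875319) = (4 + 371*(7 + 64))*(-1/875319) = (4 + 371*71)*(-1/875319) = (4 + 26341)*(-1/875319) = 26345*(-1/875319) = -26345/875319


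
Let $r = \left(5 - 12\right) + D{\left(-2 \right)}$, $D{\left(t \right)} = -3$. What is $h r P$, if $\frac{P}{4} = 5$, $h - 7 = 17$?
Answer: $-4800$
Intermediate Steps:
$h = 24$ ($h = 7 + 17 = 24$)
$r = -10$ ($r = \left(5 - 12\right) - 3 = -7 - 3 = -10$)
$P = 20$ ($P = 4 \cdot 5 = 20$)
$h r P = 24 \left(-10\right) 20 = \left(-240\right) 20 = -4800$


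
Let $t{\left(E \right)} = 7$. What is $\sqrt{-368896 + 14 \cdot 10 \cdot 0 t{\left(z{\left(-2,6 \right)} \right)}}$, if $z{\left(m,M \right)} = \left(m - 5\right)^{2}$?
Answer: $16 i \sqrt{1441} \approx 607.37 i$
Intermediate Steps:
$z{\left(m,M \right)} = \left(-5 + m\right)^{2}$
$\sqrt{-368896 + 14 \cdot 10 \cdot 0 t{\left(z{\left(-2,6 \right)} \right)}} = \sqrt{-368896 + 14 \cdot 10 \cdot 0 \cdot 7} = \sqrt{-368896 + 140 \cdot 0 \cdot 7} = \sqrt{-368896 + 0 \cdot 7} = \sqrt{-368896 + 0} = \sqrt{-368896} = 16 i \sqrt{1441}$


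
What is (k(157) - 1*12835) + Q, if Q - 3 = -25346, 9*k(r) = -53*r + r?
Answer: -351766/9 ≈ -39085.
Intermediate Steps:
k(r) = -52*r/9 (k(r) = (-53*r + r)/9 = (-52*r)/9 = -52*r/9)
Q = -25343 (Q = 3 - 25346 = -25343)
(k(157) - 1*12835) + Q = (-52/9*157 - 1*12835) - 25343 = (-8164/9 - 12835) - 25343 = -123679/9 - 25343 = -351766/9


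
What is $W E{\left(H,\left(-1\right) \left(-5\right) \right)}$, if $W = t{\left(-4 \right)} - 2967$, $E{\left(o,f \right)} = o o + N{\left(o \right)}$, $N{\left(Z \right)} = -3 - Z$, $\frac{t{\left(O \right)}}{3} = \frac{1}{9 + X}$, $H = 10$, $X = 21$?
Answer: $- \frac{2581203}{10} \approx -2.5812 \cdot 10^{5}$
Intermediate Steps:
$t{\left(O \right)} = \frac{1}{10}$ ($t{\left(O \right)} = \frac{3}{9 + 21} = \frac{3}{30} = 3 \cdot \frac{1}{30} = \frac{1}{10}$)
$E{\left(o,f \right)} = -3 + o^{2} - o$ ($E{\left(o,f \right)} = o o - \left(3 + o\right) = o^{2} - \left(3 + o\right) = -3 + o^{2} - o$)
$W = - \frac{29669}{10}$ ($W = \frac{1}{10} - 2967 = - \frac{29669}{10} \approx -2966.9$)
$W E{\left(H,\left(-1\right) \left(-5\right) \right)} = - \frac{29669 \left(-3 + 10^{2} - 10\right)}{10} = - \frac{29669 \left(-3 + 100 - 10\right)}{10} = \left(- \frac{29669}{10}\right) 87 = - \frac{2581203}{10}$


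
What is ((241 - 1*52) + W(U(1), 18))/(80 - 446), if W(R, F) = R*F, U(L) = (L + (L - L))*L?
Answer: -69/122 ≈ -0.56557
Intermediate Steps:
U(L) = L² (U(L) = (L + 0)*L = L*L = L²)
W(R, F) = F*R
((241 - 1*52) + W(U(1), 18))/(80 - 446) = ((241 - 1*52) + 18*1²)/(80 - 446) = ((241 - 52) + 18*1)/(-366) = (189 + 18)*(-1/366) = 207*(-1/366) = -69/122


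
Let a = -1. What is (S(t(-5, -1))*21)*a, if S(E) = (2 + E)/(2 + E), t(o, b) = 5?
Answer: -21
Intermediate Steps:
S(E) = 1
(S(t(-5, -1))*21)*a = (1*21)*(-1) = 21*(-1) = -21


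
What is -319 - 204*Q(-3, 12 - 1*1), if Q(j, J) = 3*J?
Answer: -7051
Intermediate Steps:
-319 - 204*Q(-3, 12 - 1*1) = -319 - 612*(12 - 1*1) = -319 - 612*(12 - 1) = -319 - 612*11 = -319 - 204*33 = -319 - 6732 = -7051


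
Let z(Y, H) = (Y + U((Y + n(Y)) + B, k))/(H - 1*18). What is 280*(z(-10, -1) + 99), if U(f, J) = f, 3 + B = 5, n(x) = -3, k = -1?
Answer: 532560/19 ≈ 28029.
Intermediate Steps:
B = 2 (B = -3 + 5 = 2)
z(Y, H) = (-1 + 2*Y)/(-18 + H) (z(Y, H) = (Y + ((Y - 3) + 2))/(H - 1*18) = (Y + ((-3 + Y) + 2))/(H - 18) = (Y + (-1 + Y))/(-18 + H) = (-1 + 2*Y)/(-18 + H))
280*(z(-10, -1) + 99) = 280*((-1 + 2*(-10))/(-18 - 1) + 99) = 280*((-1 - 20)/(-19) + 99) = 280*(-1/19*(-21) + 99) = 280*(21/19 + 99) = 280*(1902/19) = 532560/19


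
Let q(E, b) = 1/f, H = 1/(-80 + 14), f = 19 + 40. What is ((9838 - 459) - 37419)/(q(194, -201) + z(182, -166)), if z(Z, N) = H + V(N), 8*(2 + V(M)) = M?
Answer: 218375520/177163 ≈ 1232.6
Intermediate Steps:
V(M) = -2 + M/8
f = 59
H = -1/66 (H = 1/(-66) = -1/66 ≈ -0.015152)
z(Z, N) = -133/66 + N/8 (z(Z, N) = -1/66 + (-2 + N/8) = -133/66 + N/8)
q(E, b) = 1/59
((9838 - 459) - 37419)/(q(194, -201) + z(182, -166)) = ((9838 - 459) - 37419)/(1/59 + (-133/66 + (⅛)*(-166))) = (9379 - 37419)/(1/59 + (-133/66 - 83/4)) = -28040/(1/59 - 3005/132) = -28040/(-177163/7788) = -28040*(-7788/177163) = 218375520/177163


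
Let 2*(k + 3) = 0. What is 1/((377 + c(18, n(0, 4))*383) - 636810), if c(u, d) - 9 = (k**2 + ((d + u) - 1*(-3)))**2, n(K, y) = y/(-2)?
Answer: -1/332714 ≈ -3.0056e-6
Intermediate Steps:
k = -3 (k = -3 + (1/2)*0 = -3 + 0 = -3)
n(K, y) = -y/2 (n(K, y) = y*(-1/2) = -y/2)
c(u, d) = 9 + (12 + d + u)**2 (c(u, d) = 9 + ((-3)**2 + ((d + u) - 1*(-3)))**2 = 9 + (9 + ((d + u) + 3))**2 = 9 + (9 + (3 + d + u))**2 = 9 + (12 + d + u)**2)
1/((377 + c(18, n(0, 4))*383) - 636810) = 1/((377 + (9 + (12 - 1/2*4 + 18)**2)*383) - 636810) = 1/((377 + (9 + (12 - 2 + 18)**2)*383) - 636810) = 1/((377 + (9 + 28**2)*383) - 636810) = 1/((377 + (9 + 784)*383) - 636810) = 1/((377 + 793*383) - 636810) = 1/((377 + 303719) - 636810) = 1/(304096 - 636810) = 1/(-332714) = -1/332714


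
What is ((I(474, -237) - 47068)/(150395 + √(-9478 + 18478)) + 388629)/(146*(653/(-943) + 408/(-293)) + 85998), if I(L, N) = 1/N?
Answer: 57561107017896989030639/12692367769153464357420 + 3082147671983*√10/4230789256384488119140 ≈ 4.5351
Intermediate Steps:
((I(474, -237) - 47068)/(150395 + √(-9478 + 18478)) + 388629)/(146*(653/(-943) + 408/(-293)) + 85998) = ((1/(-237) - 47068)/(150395 + √(-9478 + 18478)) + 388629)/(146*(653/(-943) + 408/(-293)) + 85998) = ((-1/237 - 47068)/(150395 + √9000) + 388629)/(146*(653*(-1/943) + 408*(-1/293)) + 85998) = (-11155117/(237*(150395 + 30*√10)) + 388629)/(146*(-653/943 - 408/293) + 85998) = (388629 - 11155117/(237*(150395 + 30*√10)))/(146*(-576073/276299) + 85998) = (388629 - 11155117/(237*(150395 + 30*√10)))/(-84106658/276299 + 85998) = (388629 - 11155117/(237*(150395 + 30*√10)))/(23677054744/276299) = (388629 - 11155117/(237*(150395 + 30*√10)))*(276299/23677054744) = 107377804071/23677054744 - 3082147671983/(5611461974328*(150395 + 30*√10))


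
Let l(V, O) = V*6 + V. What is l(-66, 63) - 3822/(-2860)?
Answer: -50673/110 ≈ -460.66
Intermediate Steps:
l(V, O) = 7*V (l(V, O) = 6*V + V = 7*V)
l(-66, 63) - 3822/(-2860) = 7*(-66) - 3822/(-2860) = -462 - 3822*(-1/2860) = -462 + 147/110 = -50673/110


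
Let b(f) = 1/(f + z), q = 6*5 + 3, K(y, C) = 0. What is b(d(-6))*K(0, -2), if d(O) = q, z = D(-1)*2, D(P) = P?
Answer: 0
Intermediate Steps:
z = -2 (z = -1*2 = -2)
q = 33 (q = 30 + 3 = 33)
d(O) = 33
b(f) = 1/(-2 + f) (b(f) = 1/(f - 2) = 1/(-2 + f))
b(d(-6))*K(0, -2) = 0/(-2 + 33) = 0/31 = (1/31)*0 = 0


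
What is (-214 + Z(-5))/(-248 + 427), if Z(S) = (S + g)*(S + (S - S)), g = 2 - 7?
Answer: -164/179 ≈ -0.91620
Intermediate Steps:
g = -5
Z(S) = S*(-5 + S) (Z(S) = (S - 5)*(S + (S - S)) = (-5 + S)*(S + 0) = (-5 + S)*S = S*(-5 + S))
(-214 + Z(-5))/(-248 + 427) = (-214 - 5*(-5 - 5))/(-248 + 427) = (-214 - 5*(-10))/179 = (-214 + 50)*(1/179) = -164*1/179 = -164/179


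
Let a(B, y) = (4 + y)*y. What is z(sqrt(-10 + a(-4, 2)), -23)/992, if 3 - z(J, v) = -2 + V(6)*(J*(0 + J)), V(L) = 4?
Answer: -3/992 ≈ -0.0030242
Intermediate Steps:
a(B, y) = y*(4 + y)
z(J, v) = 5 - 4*J**2 (z(J, v) = 3 - (-2 + 4*(J*(0 + J))) = 3 - (-2 + 4*(J*J)) = 3 - (-2 + 4*J**2) = 3 + (2 - 4*J**2) = 5 - 4*J**2)
z(sqrt(-10 + a(-4, 2)), -23)/992 = (5 - (-40 + 8*(4 + 2)))/992 = (5 - 4*(sqrt(-10 + 2*6))**2)*(1/992) = (5 - 4*(sqrt(-10 + 12))**2)*(1/992) = (5 - 4*(sqrt(2))**2)*(1/992) = (5 - 4*2)*(1/992) = (5 - 8)*(1/992) = -3*1/992 = -3/992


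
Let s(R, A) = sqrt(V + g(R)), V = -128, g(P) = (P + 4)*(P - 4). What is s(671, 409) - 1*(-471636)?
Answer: 471636 + sqrt(450097) ≈ 4.7231e+5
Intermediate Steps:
g(P) = (-4 + P)*(4 + P) (g(P) = (4 + P)*(-4 + P) = (-4 + P)*(4 + P))
s(R, A) = sqrt(-144 + R**2) (s(R, A) = sqrt(-128 + (-16 + R**2)) = sqrt(-144 + R**2))
s(671, 409) - 1*(-471636) = sqrt(-144 + 671**2) - 1*(-471636) = sqrt(-144 + 450241) + 471636 = sqrt(450097) + 471636 = 471636 + sqrt(450097)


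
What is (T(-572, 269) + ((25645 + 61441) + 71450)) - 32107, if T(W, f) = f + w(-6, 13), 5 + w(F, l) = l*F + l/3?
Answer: 379858/3 ≈ 1.2662e+5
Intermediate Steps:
w(F, l) = -5 + l/3 + F*l (w(F, l) = -5 + (l*F + l/3) = -5 + (F*l + l*(1/3)) = -5 + (F*l + l/3) = -5 + (l/3 + F*l) = -5 + l/3 + F*l)
T(W, f) = -236/3 + f (T(W, f) = f + (-5 + (1/3)*13 - 6*13) = f + (-5 + 13/3 - 78) = f - 236/3 = -236/3 + f)
(T(-572, 269) + ((25645 + 61441) + 71450)) - 32107 = ((-236/3 + 269) + ((25645 + 61441) + 71450)) - 32107 = (571/3 + (87086 + 71450)) - 32107 = (571/3 + 158536) - 32107 = 476179/3 - 32107 = 379858/3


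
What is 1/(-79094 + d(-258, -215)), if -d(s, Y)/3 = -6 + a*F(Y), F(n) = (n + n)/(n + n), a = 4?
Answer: -1/79088 ≈ -1.2644e-5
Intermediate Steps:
F(n) = 1 (F(n) = (2*n)/((2*n)) = (2*n)*(1/(2*n)) = 1)
d(s, Y) = 6 (d(s, Y) = -3*(-6 + 4*1) = -3*(-6 + 4) = -3*(-2) = 6)
1/(-79094 + d(-258, -215)) = 1/(-79094 + 6) = 1/(-79088) = -1/79088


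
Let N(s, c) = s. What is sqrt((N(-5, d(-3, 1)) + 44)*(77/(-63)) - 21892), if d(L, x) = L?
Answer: I*sqrt(197457)/3 ≈ 148.12*I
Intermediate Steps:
sqrt((N(-5, d(-3, 1)) + 44)*(77/(-63)) - 21892) = sqrt((-5 + 44)*(77/(-63)) - 21892) = sqrt(39*(77*(-1/63)) - 21892) = sqrt(39*(-11/9) - 21892) = sqrt(-143/3 - 21892) = sqrt(-65819/3) = I*sqrt(197457)/3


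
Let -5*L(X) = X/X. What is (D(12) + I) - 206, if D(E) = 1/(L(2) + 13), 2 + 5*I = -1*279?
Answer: -83879/320 ≈ -262.12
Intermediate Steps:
L(X) = -⅕ (L(X) = -X/(5*X) = -⅕*1 = -⅕)
I = -281/5 (I = -⅖ + (-1*279)/5 = -⅖ + (⅕)*(-279) = -⅖ - 279/5 = -281/5 ≈ -56.200)
D(E) = 5/64 (D(E) = 1/(-⅕ + 13) = 1/(64/5) = 5/64)
(D(12) + I) - 206 = (5/64 - 281/5) - 206 = -17959/320 - 206 = -83879/320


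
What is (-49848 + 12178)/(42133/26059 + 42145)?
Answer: -490821265/549149344 ≈ -0.89378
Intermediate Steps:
(-49848 + 12178)/(42133/26059 + 42145) = -37670/(42133*(1/26059) + 42145) = -37670/(42133/26059 + 42145) = -37670/1098298688/26059 = -37670*26059/1098298688 = -490821265/549149344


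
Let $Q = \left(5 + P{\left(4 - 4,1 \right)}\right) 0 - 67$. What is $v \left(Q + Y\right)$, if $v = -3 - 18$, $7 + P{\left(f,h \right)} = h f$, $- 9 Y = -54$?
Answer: $1281$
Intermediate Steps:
$Y = 6$ ($Y = \left(- \frac{1}{9}\right) \left(-54\right) = 6$)
$P{\left(f,h \right)} = -7 + f h$ ($P{\left(f,h \right)} = -7 + h f = -7 + f h$)
$Q = -67$ ($Q = \left(5 - \left(7 - \left(4 - 4\right) 1\right)\right) 0 - 67 = \left(5 + \left(-7 + 0 \cdot 1\right)\right) 0 - 67 = \left(5 + \left(-7 + 0\right)\right) 0 - 67 = \left(5 - 7\right) 0 - 67 = \left(-2\right) 0 - 67 = 0 - 67 = -67$)
$v = -21$ ($v = -3 - 18 = -21$)
$v \left(Q + Y\right) = - 21 \left(-67 + 6\right) = \left(-21\right) \left(-61\right) = 1281$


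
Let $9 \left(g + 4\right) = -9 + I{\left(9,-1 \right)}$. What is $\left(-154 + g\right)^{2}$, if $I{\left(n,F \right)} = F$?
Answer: $\frac{2050624}{81} \approx 25316.0$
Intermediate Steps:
$g = - \frac{46}{9}$ ($g = -4 + \frac{-9 - 1}{9} = -4 + \frac{1}{9} \left(-10\right) = -4 - \frac{10}{9} = - \frac{46}{9} \approx -5.1111$)
$\left(-154 + g\right)^{2} = \left(-154 - \frac{46}{9}\right)^{2} = \left(- \frac{1432}{9}\right)^{2} = \frac{2050624}{81}$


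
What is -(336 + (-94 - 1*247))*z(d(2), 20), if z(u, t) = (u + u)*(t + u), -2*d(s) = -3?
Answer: 645/2 ≈ 322.50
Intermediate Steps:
d(s) = 3/2 (d(s) = -½*(-3) = 3/2)
z(u, t) = 2*u*(t + u) (z(u, t) = (2*u)*(t + u) = 2*u*(t + u))
-(336 + (-94 - 1*247))*z(d(2), 20) = -(336 + (-94 - 1*247))*2*(3/2)*(20 + 3/2) = -(336 + (-94 - 247))*2*(3/2)*(43/2) = -(336 - 341)*129/2 = -(-5)*129/2 = -1*(-645/2) = 645/2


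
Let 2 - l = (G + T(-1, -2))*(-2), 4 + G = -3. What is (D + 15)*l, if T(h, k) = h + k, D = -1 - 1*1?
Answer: -234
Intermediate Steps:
G = -7 (G = -4 - 3 = -7)
D = -2 (D = -1 - 1 = -2)
l = -18 (l = 2 - (-7 + (-1 - 2))*(-2) = 2 - (-7 - 3)*(-2) = 2 - (-10)*(-2) = 2 - 1*20 = 2 - 20 = -18)
(D + 15)*l = (-2 + 15)*(-18) = 13*(-18) = -234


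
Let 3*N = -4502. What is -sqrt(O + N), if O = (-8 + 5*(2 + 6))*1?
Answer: -I*sqrt(13218)/3 ≈ -38.323*I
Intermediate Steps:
N = -4502/3 (N = (1/3)*(-4502) = -4502/3 ≈ -1500.7)
O = 32 (O = (-8 + 5*8)*1 = (-8 + 40)*1 = 32*1 = 32)
-sqrt(O + N) = -sqrt(32 - 4502/3) = -sqrt(-4406/3) = -I*sqrt(13218)/3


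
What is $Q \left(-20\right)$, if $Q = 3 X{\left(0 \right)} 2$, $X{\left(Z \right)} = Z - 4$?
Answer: $480$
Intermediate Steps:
$X{\left(Z \right)} = -4 + Z$ ($X{\left(Z \right)} = Z - 4 = -4 + Z$)
$Q = -24$ ($Q = 3 \left(-4 + 0\right) 2 = 3 \left(-4\right) 2 = \left(-12\right) 2 = -24$)
$Q \left(-20\right) = \left(-24\right) \left(-20\right) = 480$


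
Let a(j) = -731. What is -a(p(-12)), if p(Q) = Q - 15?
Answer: 731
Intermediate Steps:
p(Q) = -15 + Q
-a(p(-12)) = -1*(-731) = 731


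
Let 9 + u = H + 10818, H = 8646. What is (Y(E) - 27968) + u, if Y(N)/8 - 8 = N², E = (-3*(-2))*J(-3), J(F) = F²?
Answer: 14879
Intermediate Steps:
E = 54 (E = -3*(-2)*(-3)² = 6*9 = 54)
Y(N) = 64 + 8*N²
u = 19455 (u = -9 + (8646 + 10818) = -9 + 19464 = 19455)
(Y(E) - 27968) + u = ((64 + 8*54²) - 27968) + 19455 = ((64 + 8*2916) - 27968) + 19455 = ((64 + 23328) - 27968) + 19455 = (23392 - 27968) + 19455 = -4576 + 19455 = 14879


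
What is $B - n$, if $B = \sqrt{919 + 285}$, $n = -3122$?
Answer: $3122 + 2 \sqrt{301} \approx 3156.7$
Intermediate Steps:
$B = 2 \sqrt{301}$ ($B = \sqrt{1204} = 2 \sqrt{301} \approx 34.699$)
$B - n = 2 \sqrt{301} - -3122 = 2 \sqrt{301} + 3122 = 3122 + 2 \sqrt{301}$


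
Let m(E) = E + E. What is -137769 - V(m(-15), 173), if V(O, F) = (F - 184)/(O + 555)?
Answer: -72328714/525 ≈ -1.3777e+5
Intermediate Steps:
m(E) = 2*E
V(O, F) = (-184 + F)/(555 + O)
-137769 - V(m(-15), 173) = -137769 - (-184 + 173)/(555 + 2*(-15)) = -137769 - (-11)/(555 - 30) = -137769 - (-11)/525 = -137769 - 1*(-11/525) = -137769 + 11/525 = -72328714/525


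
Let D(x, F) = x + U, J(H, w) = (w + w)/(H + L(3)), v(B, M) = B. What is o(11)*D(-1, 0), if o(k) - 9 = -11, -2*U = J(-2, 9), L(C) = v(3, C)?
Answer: 20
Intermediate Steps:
L(C) = 3
J(H, w) = 2*w/(3 + H) (J(H, w) = (w + w)/(H + 3) = (2*w)/(3 + H) = 2*w/(3 + H))
U = -9 (U = -9/(3 - 2) = -9/1 = -9 ≈ -9.0000)
o(k) = -2 (o(k) = 9 - 11 = -2)
D(x, F) = -9 + x (D(x, F) = x - 9 = -9 + x)
o(11)*D(-1, 0) = -2*(-9 - 1) = -2*(-10) = 20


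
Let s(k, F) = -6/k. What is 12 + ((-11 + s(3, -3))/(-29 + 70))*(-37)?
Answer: 973/41 ≈ 23.732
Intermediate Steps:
12 + ((-11 + s(3, -3))/(-29 + 70))*(-37) = 12 + ((-11 - 6/3)/(-29 + 70))*(-37) = 12 + ((-11 - 6*⅓)/41)*(-37) = 12 + ((-11 - 2)*(1/41))*(-37) = 12 - 13*1/41*(-37) = 12 - 13/41*(-37) = 12 + 481/41 = 973/41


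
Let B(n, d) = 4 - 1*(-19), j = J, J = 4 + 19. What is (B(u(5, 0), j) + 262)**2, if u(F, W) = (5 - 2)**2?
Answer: 81225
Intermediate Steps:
J = 23
u(F, W) = 9 (u(F, W) = 3**2 = 9)
j = 23
B(n, d) = 23 (B(n, d) = 4 + 19 = 23)
(B(u(5, 0), j) + 262)**2 = (23 + 262)**2 = 285**2 = 81225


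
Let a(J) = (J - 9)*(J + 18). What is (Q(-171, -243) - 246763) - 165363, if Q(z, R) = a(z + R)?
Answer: -244618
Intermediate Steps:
a(J) = (-9 + J)*(18 + J)
Q(z, R) = -162 + (R + z)**2 + 9*R + 9*z (Q(z, R) = -162 + (z + R)**2 + 9*(z + R) = -162 + (R + z)**2 + 9*(R + z) = -162 + (R + z)**2 + (9*R + 9*z) = -162 + (R + z)**2 + 9*R + 9*z)
(Q(-171, -243) - 246763) - 165363 = ((-162 + (-243 - 171)**2 + 9*(-243) + 9*(-171)) - 246763) - 165363 = ((-162 + (-414)**2 - 2187 - 1539) - 246763) - 165363 = ((-162 + 171396 - 2187 - 1539) - 246763) - 165363 = (167508 - 246763) - 165363 = -79255 - 165363 = -244618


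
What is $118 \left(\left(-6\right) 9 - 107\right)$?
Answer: $-18998$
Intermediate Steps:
$118 \left(\left(-6\right) 9 - 107\right) = 118 \left(-54 - 107\right) = 118 \left(-161\right) = -18998$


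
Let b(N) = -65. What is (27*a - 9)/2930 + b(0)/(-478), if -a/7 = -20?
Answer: 498247/350135 ≈ 1.4230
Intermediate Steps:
a = 140 (a = -7*(-20) = 140)
(27*a - 9)/2930 + b(0)/(-478) = (27*140 - 9)/2930 - 65/(-478) = (3780 - 9)*(1/2930) - 65*(-1/478) = 3771*(1/2930) + 65/478 = 3771/2930 + 65/478 = 498247/350135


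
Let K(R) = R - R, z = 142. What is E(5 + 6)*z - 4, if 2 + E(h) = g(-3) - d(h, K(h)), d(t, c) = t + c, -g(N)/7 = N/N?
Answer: -2844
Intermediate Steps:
K(R) = 0
g(N) = -7 (g(N) = -7*N/N = -7*1 = -7)
d(t, c) = c + t
E(h) = -9 - h (E(h) = -2 + (-7 - (0 + h)) = -2 + (-7 - h) = -9 - h)
E(5 + 6)*z - 4 = (-9 - (5 + 6))*142 - 4 = (-9 - 1*11)*142 - 4 = (-9 - 11)*142 - 4 = -20*142 - 4 = -2840 - 4 = -2844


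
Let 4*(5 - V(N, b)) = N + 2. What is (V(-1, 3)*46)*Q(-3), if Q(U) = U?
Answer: -1311/2 ≈ -655.50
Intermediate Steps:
V(N, b) = 9/2 - N/4 (V(N, b) = 5 - (N + 2)/4 = 5 - (2 + N)/4 = 5 + (-½ - N/4) = 9/2 - N/4)
(V(-1, 3)*46)*Q(-3) = ((9/2 - ¼*(-1))*46)*(-3) = ((9/2 + ¼)*46)*(-3) = ((19/4)*46)*(-3) = (437/2)*(-3) = -1311/2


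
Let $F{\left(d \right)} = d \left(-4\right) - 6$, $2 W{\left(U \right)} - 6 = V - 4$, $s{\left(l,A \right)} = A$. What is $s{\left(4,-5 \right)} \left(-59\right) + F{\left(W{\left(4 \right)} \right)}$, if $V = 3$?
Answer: $279$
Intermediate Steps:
$W{\left(U \right)} = \frac{5}{2}$ ($W{\left(U \right)} = 3 + \frac{3 - 4}{2} = 3 + \frac{1}{2} \left(-1\right) = 3 - \frac{1}{2} = \frac{5}{2}$)
$F{\left(d \right)} = -6 - 4 d$ ($F{\left(d \right)} = - 4 d - 6 = -6 - 4 d$)
$s{\left(4,-5 \right)} \left(-59\right) + F{\left(W{\left(4 \right)} \right)} = \left(-5\right) \left(-59\right) - 16 = 295 - 16 = 279$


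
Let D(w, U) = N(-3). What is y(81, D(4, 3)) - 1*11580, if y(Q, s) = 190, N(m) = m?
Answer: -11390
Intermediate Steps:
D(w, U) = -3
y(81, D(4, 3)) - 1*11580 = 190 - 1*11580 = 190 - 11580 = -11390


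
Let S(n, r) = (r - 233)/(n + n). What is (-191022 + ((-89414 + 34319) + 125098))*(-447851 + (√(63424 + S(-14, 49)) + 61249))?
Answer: 46786187438 - 121019*√3108098/7 ≈ 4.6756e+10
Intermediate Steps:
S(n, r) = (-233 + r)/(2*n) (S(n, r) = (-233 + r)/((2*n)) = (-233 + r)*(1/(2*n)) = (-233 + r)/(2*n))
(-191022 + ((-89414 + 34319) + 125098))*(-447851 + (√(63424 + S(-14, 49)) + 61249)) = (-191022 + ((-89414 + 34319) + 125098))*(-447851 + (√(63424 + (½)*(-233 + 49)/(-14)) + 61249)) = (-191022 + (-55095 + 125098))*(-447851 + (√(63424 + (½)*(-1/14)*(-184)) + 61249)) = (-191022 + 70003)*(-447851 + (√(63424 + 46/7) + 61249)) = -121019*(-447851 + (√(444014/7) + 61249)) = -121019*(-447851 + (√3108098/7 + 61249)) = -121019*(-447851 + (61249 + √3108098/7)) = -121019*(-386602 + √3108098/7) = 46786187438 - 121019*√3108098/7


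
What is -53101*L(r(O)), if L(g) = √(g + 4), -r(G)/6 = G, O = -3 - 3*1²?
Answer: -106202*√10 ≈ -3.3584e+5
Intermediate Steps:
O = -6 (O = -3 - 3*1 = -3 - 3 = -6)
r(G) = -6*G
L(g) = √(4 + g)
-53101*L(r(O)) = -53101*√(4 - 6*(-6)) = -53101*√(4 + 36) = -106202*√10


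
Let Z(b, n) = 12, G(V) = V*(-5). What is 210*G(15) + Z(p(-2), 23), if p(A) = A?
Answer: -15738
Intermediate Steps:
G(V) = -5*V
210*G(15) + Z(p(-2), 23) = 210*(-5*15) + 12 = 210*(-75) + 12 = -15750 + 12 = -15738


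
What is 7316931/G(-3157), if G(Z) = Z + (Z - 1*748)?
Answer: -2438977/2354 ≈ -1036.1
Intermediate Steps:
G(Z) = -748 + 2*Z (G(Z) = Z + (Z - 748) = Z + (-748 + Z) = -748 + 2*Z)
7316931/G(-3157) = 7316931/(-748 + 2*(-3157)) = 7316931/(-748 - 6314) = 7316931/(-7062) = 7316931*(-1/7062) = -2438977/2354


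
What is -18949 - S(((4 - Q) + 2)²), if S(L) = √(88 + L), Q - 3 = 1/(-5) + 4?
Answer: -18949 - 2*√554/5 ≈ -18958.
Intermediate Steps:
Q = 34/5 (Q = 3 + (1/(-5) + 4) = 3 + (-⅕ + 4) = 3 + 19/5 = 34/5 ≈ 6.8000)
-18949 - S(((4 - Q) + 2)²) = -18949 - √(88 + ((4 - 1*34/5) + 2)²) = -18949 - √(88 + ((4 - 34/5) + 2)²) = -18949 - √(88 + (-14/5 + 2)²) = -18949 - √(88 + (-⅘)²) = -18949 - √(88 + 16/25) = -18949 - √(2216/25) = -18949 - 2*√554/5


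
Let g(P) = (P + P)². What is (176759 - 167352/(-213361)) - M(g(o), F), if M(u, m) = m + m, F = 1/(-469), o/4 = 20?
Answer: 17687699627341/100066309 ≈ 1.7676e+5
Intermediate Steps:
o = 80 (o = 4*20 = 80)
F = -1/469 ≈ -0.0021322
g(P) = 4*P² (g(P) = (2*P)² = 4*P²)
M(u, m) = 2*m
(176759 - 167352/(-213361)) - M(g(o), F) = (176759 - 167352/(-213361)) - 2*(-1)/469 = (176759 - 167352*(-1)/213361) - 1*(-2/469) = (176759 - 1*(-167352/213361)) + 2/469 = (176759 + 167352/213361) + 2/469 = 37713644351/213361 + 2/469 = 17687699627341/100066309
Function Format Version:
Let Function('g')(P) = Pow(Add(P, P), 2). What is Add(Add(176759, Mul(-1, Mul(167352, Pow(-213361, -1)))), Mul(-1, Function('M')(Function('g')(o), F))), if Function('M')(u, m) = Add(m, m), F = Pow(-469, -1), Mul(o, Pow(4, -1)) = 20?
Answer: Rational(17687699627341, 100066309) ≈ 1.7676e+5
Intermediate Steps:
o = 80 (o = Mul(4, 20) = 80)
F = Rational(-1, 469) ≈ -0.0021322
Function('g')(P) = Mul(4, Pow(P, 2)) (Function('g')(P) = Pow(Mul(2, P), 2) = Mul(4, Pow(P, 2)))
Function('M')(u, m) = Mul(2, m)
Add(Add(176759, Mul(-1, Mul(167352, Pow(-213361, -1)))), Mul(-1, Function('M')(Function('g')(o), F))) = Add(Add(176759, Mul(-1, Mul(167352, Pow(-213361, -1)))), Mul(-1, Mul(2, Rational(-1, 469)))) = Add(Add(176759, Mul(-1, Mul(167352, Rational(-1, 213361)))), Mul(-1, Rational(-2, 469))) = Add(Add(176759, Mul(-1, Rational(-167352, 213361))), Rational(2, 469)) = Add(Add(176759, Rational(167352, 213361)), Rational(2, 469)) = Add(Rational(37713644351, 213361), Rational(2, 469)) = Rational(17687699627341, 100066309)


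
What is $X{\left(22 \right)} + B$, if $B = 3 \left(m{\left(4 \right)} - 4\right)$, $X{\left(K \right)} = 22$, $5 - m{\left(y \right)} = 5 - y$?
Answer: $22$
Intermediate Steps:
$m{\left(y \right)} = y$ ($m{\left(y \right)} = 5 - \left(5 - y\right) = 5 + \left(-5 + y\right) = y$)
$B = 0$ ($B = 3 \left(4 - 4\right) = 3 \cdot 0 = 0$)
$X{\left(22 \right)} + B = 22 + 0 = 22$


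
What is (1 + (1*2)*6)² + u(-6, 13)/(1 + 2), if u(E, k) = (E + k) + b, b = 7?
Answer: 521/3 ≈ 173.67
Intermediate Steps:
u(E, k) = 7 + E + k (u(E, k) = (E + k) + 7 = 7 + E + k)
(1 + (1*2)*6)² + u(-6, 13)/(1 + 2) = (1 + (1*2)*6)² + (7 - 6 + 13)/(1 + 2) = (1 + 2*6)² + 14/3 = (1 + 12)² + 14*(⅓) = 13² + 14/3 = 169 + 14/3 = 521/3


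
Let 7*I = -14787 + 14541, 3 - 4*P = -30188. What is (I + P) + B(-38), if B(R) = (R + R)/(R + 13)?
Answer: 5260953/700 ≈ 7515.6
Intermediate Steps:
P = 30191/4 (P = ¾ - ¼*(-30188) = ¾ + 7547 = 30191/4 ≈ 7547.8)
B(R) = 2*R/(13 + R) (B(R) = (2*R)/(13 + R) = 2*R/(13 + R))
I = -246/7 (I = (-14787 + 14541)/7 = (⅐)*(-246) = -246/7 ≈ -35.143)
(I + P) + B(-38) = (-246/7 + 30191/4) + 2*(-38)/(13 - 38) = 210353/28 + 2*(-38)/(-25) = 210353/28 + 2*(-38)*(-1/25) = 210353/28 + 76/25 = 5260953/700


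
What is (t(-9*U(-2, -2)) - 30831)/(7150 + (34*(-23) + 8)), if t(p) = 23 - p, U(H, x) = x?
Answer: -15413/3188 ≈ -4.8347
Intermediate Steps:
(t(-9*U(-2, -2)) - 30831)/(7150 + (34*(-23) + 8)) = ((23 - (-9)*(-2)) - 30831)/(7150 + (34*(-23) + 8)) = ((23 - 1*18) - 30831)/(7150 + (-782 + 8)) = ((23 - 18) - 30831)/(7150 - 774) = (5 - 30831)/6376 = -30826*1/6376 = -15413/3188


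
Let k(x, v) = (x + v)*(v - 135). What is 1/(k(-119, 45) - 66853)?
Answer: -1/60193 ≈ -1.6613e-5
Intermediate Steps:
k(x, v) = (-135 + v)*(v + x) (k(x, v) = (v + x)*(-135 + v) = (-135 + v)*(v + x))
1/(k(-119, 45) - 66853) = 1/((45**2 - 135*45 - 135*(-119) + 45*(-119)) - 66853) = 1/((2025 - 6075 + 16065 - 5355) - 66853) = 1/(6660 - 66853) = 1/(-60193) = -1/60193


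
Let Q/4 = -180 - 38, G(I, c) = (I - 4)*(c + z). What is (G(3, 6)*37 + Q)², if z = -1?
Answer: 1117249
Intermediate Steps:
G(I, c) = (-1 + c)*(-4 + I) (G(I, c) = (I - 4)*(c - 1) = (-4 + I)*(-1 + c) = (-1 + c)*(-4 + I))
Q = -872 (Q = 4*(-180 - 38) = 4*(-218) = -872)
(G(3, 6)*37 + Q)² = ((4 - 1*3 - 4*6 + 3*6)*37 - 872)² = ((4 - 3 - 24 + 18)*37 - 872)² = (-5*37 - 872)² = (-185 - 872)² = (-1057)² = 1117249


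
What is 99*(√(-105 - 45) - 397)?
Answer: -39303 + 495*I*√6 ≈ -39303.0 + 1212.5*I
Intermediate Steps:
99*(√(-105 - 45) - 397) = 99*(√(-150) - 397) = 99*(5*I*√6 - 397) = 99*(-397 + 5*I*√6) = -39303 + 495*I*√6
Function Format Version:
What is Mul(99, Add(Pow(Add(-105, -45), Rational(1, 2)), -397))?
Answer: Add(-39303, Mul(495, I, Pow(6, Rational(1, 2)))) ≈ Add(-39303., Mul(1212.5, I))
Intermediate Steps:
Mul(99, Add(Pow(Add(-105, -45), Rational(1, 2)), -397)) = Mul(99, Add(Pow(-150, Rational(1, 2)), -397)) = Mul(99, Add(Mul(5, I, Pow(6, Rational(1, 2))), -397)) = Mul(99, Add(-397, Mul(5, I, Pow(6, Rational(1, 2))))) = Add(-39303, Mul(495, I, Pow(6, Rational(1, 2))))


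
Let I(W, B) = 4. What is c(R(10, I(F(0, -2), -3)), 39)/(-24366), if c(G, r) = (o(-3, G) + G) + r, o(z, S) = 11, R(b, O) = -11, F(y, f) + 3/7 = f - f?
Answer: -13/8122 ≈ -0.0016006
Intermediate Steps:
F(y, f) = -3/7 (F(y, f) = -3/7 + (f - f) = -3/7 + 0 = -3/7)
c(G, r) = 11 + G + r (c(G, r) = (11 + G) + r = 11 + G + r)
c(R(10, I(F(0, -2), -3)), 39)/(-24366) = (11 - 11 + 39)/(-24366) = 39*(-1/24366) = -13/8122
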